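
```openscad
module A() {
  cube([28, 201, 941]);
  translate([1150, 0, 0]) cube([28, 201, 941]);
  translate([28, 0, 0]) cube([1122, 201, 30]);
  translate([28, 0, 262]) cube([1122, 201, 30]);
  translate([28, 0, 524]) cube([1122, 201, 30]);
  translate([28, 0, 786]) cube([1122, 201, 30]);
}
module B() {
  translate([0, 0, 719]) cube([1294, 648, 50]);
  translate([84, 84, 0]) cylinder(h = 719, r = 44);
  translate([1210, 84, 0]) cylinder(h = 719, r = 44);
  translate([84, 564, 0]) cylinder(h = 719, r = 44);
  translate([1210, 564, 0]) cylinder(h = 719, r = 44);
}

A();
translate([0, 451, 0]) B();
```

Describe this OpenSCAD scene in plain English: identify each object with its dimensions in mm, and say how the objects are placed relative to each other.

A is a bookshelf 1178 mm wide overall, 201 mm deep and 941 mm tall. The two sides are 28 mm thick vertical panels. 4 horizontal shelves of 30 mm thickness span between the inner faces of the sides; the lowest shelf sits on the floor and shelves are stacked with a clear vertical gap of 232 mm between each pair.

B is a table: top 1294 mm (x) × 648 mm (y), 50 mm thick, upper face at z = 769 mm, on four round legs of 88 mm diameter, each leg's bounding box inset 40 mm from the nearest pair of top edges, running from z = 0 to the bottom of the top.

The table is on the floor beside the bookshelf on its +y side.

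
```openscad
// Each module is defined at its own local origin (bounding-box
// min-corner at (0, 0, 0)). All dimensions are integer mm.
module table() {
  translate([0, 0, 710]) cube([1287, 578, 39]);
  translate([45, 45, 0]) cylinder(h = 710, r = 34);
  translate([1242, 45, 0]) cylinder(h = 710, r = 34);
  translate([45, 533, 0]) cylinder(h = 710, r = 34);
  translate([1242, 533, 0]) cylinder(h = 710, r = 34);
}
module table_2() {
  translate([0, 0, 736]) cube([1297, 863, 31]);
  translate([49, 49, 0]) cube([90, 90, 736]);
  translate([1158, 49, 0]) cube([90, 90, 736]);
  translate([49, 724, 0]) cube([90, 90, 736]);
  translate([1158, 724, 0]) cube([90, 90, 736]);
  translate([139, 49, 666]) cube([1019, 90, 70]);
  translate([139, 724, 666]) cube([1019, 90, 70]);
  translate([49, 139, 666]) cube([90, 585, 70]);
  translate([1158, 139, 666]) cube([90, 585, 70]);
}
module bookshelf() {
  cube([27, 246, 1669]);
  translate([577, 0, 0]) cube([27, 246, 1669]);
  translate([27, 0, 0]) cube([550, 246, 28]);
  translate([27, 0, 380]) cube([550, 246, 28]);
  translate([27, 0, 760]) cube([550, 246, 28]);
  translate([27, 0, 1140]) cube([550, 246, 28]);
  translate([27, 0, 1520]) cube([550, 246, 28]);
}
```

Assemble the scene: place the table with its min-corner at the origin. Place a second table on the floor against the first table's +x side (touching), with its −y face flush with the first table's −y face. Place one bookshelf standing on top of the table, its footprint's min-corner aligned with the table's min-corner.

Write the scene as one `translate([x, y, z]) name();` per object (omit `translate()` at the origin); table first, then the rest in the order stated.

table();
translate([1287, 0, 0]) table_2();
translate([0, 0, 749]) bookshelf();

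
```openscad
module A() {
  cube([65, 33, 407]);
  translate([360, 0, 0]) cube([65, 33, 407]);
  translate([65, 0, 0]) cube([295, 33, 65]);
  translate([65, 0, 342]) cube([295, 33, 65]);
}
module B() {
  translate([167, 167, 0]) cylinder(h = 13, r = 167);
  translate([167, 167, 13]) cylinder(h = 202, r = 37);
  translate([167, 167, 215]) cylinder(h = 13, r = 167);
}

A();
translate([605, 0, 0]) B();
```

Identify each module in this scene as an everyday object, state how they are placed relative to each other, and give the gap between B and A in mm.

A is a picture frame. B is a spool. The spool is on the floor beside the picture frame on its +x side. The gap between the spool and the picture frame is 180 mm.

The spool's nearest face is 180 mm from the picture frame's +x face.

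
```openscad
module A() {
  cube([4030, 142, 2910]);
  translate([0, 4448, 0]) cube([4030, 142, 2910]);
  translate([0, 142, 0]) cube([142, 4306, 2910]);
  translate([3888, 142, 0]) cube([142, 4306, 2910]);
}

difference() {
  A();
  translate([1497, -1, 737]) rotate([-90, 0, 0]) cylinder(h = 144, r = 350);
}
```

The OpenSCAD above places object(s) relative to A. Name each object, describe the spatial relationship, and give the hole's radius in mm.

The subtracted cylinder has r = 350 mm.

A is a house frame. The house frame has a circular hole through its front wall. The hole's radius is 350 mm.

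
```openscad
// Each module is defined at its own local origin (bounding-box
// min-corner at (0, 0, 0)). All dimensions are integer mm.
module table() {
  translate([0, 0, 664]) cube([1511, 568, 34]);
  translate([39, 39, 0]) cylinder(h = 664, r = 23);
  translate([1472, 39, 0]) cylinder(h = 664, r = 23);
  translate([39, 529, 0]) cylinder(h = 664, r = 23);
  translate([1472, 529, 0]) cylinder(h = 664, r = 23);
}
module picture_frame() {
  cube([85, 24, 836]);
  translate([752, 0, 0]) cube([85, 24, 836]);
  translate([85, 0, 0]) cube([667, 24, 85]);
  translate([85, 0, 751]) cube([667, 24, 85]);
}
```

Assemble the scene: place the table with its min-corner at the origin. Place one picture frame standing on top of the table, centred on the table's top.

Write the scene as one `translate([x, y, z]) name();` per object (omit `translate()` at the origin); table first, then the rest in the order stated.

table();
translate([337, 272, 698]) picture_frame();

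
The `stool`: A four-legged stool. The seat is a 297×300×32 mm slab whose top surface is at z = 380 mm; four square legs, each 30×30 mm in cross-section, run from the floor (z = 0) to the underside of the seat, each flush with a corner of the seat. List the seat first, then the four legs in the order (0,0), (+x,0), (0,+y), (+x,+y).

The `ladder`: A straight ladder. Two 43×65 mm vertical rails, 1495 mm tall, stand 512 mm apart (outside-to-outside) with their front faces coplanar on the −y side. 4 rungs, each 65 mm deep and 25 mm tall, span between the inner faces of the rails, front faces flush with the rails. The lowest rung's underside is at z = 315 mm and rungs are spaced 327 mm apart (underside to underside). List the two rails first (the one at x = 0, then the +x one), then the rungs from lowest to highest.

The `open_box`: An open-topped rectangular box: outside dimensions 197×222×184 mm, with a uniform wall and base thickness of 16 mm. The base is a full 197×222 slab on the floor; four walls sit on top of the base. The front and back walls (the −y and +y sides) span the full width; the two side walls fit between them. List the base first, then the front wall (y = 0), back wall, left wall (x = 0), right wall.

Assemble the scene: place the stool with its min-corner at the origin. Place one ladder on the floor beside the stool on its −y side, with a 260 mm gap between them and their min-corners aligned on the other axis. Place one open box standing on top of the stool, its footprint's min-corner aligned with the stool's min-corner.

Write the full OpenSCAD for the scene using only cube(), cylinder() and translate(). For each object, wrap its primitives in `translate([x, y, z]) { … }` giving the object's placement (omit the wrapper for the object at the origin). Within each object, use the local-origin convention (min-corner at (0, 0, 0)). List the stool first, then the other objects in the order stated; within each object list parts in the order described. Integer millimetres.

translate([0, 0, 348]) cube([297, 300, 32]);
cube([30, 30, 348]);
translate([267, 0, 0]) cube([30, 30, 348]);
translate([0, 270, 0]) cube([30, 30, 348]);
translate([267, 270, 0]) cube([30, 30, 348]);
translate([0, -325, 0]) {
  cube([43, 65, 1495]);
  translate([469, 0, 0]) cube([43, 65, 1495]);
  translate([43, 0, 315]) cube([426, 65, 25]);
  translate([43, 0, 642]) cube([426, 65, 25]);
  translate([43, 0, 969]) cube([426, 65, 25]);
  translate([43, 0, 1296]) cube([426, 65, 25]);
}
translate([0, 0, 380]) {
  cube([197, 222, 16]);
  translate([0, 0, 16]) cube([197, 16, 168]);
  translate([0, 206, 16]) cube([197, 16, 168]);
  translate([0, 16, 16]) cube([16, 190, 168]);
  translate([181, 16, 16]) cube([16, 190, 168]);
}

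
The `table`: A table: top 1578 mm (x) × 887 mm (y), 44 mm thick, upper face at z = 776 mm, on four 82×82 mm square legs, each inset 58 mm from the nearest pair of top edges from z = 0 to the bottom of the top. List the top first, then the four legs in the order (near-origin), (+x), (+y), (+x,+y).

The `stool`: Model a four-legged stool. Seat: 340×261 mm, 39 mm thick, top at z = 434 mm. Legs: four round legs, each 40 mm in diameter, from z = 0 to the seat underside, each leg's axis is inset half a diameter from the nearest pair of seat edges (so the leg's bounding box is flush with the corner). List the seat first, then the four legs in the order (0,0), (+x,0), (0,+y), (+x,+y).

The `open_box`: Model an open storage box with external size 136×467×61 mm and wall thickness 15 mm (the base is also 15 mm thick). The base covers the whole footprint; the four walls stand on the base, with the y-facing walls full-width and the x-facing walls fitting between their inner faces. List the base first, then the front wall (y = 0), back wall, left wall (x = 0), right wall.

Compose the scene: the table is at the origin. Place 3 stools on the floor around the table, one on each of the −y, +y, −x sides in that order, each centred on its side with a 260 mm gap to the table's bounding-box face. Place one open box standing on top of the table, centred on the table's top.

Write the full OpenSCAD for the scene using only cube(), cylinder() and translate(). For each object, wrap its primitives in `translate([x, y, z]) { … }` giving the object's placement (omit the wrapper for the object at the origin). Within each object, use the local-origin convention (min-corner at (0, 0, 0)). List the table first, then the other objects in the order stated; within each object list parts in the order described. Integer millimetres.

translate([0, 0, 732]) cube([1578, 887, 44]);
translate([58, 58, 0]) cube([82, 82, 732]);
translate([1438, 58, 0]) cube([82, 82, 732]);
translate([58, 747, 0]) cube([82, 82, 732]);
translate([1438, 747, 0]) cube([82, 82, 732]);
translate([619, -521, 0]) {
  translate([0, 0, 395]) cube([340, 261, 39]);
  translate([20, 20, 0]) cylinder(h = 395, r = 20);
  translate([320, 20, 0]) cylinder(h = 395, r = 20);
  translate([20, 241, 0]) cylinder(h = 395, r = 20);
  translate([320, 241, 0]) cylinder(h = 395, r = 20);
}
translate([619, 1147, 0]) {
  translate([0, 0, 395]) cube([340, 261, 39]);
  translate([20, 20, 0]) cylinder(h = 395, r = 20);
  translate([320, 20, 0]) cylinder(h = 395, r = 20);
  translate([20, 241, 0]) cylinder(h = 395, r = 20);
  translate([320, 241, 0]) cylinder(h = 395, r = 20);
}
translate([-600, 313, 0]) {
  translate([0, 0, 395]) cube([340, 261, 39]);
  translate([20, 20, 0]) cylinder(h = 395, r = 20);
  translate([320, 20, 0]) cylinder(h = 395, r = 20);
  translate([20, 241, 0]) cylinder(h = 395, r = 20);
  translate([320, 241, 0]) cylinder(h = 395, r = 20);
}
translate([721, 210, 776]) {
  cube([136, 467, 15]);
  translate([0, 0, 15]) cube([136, 15, 46]);
  translate([0, 452, 15]) cube([136, 15, 46]);
  translate([0, 15, 15]) cube([15, 437, 46]);
  translate([121, 15, 15]) cube([15, 437, 46]);
}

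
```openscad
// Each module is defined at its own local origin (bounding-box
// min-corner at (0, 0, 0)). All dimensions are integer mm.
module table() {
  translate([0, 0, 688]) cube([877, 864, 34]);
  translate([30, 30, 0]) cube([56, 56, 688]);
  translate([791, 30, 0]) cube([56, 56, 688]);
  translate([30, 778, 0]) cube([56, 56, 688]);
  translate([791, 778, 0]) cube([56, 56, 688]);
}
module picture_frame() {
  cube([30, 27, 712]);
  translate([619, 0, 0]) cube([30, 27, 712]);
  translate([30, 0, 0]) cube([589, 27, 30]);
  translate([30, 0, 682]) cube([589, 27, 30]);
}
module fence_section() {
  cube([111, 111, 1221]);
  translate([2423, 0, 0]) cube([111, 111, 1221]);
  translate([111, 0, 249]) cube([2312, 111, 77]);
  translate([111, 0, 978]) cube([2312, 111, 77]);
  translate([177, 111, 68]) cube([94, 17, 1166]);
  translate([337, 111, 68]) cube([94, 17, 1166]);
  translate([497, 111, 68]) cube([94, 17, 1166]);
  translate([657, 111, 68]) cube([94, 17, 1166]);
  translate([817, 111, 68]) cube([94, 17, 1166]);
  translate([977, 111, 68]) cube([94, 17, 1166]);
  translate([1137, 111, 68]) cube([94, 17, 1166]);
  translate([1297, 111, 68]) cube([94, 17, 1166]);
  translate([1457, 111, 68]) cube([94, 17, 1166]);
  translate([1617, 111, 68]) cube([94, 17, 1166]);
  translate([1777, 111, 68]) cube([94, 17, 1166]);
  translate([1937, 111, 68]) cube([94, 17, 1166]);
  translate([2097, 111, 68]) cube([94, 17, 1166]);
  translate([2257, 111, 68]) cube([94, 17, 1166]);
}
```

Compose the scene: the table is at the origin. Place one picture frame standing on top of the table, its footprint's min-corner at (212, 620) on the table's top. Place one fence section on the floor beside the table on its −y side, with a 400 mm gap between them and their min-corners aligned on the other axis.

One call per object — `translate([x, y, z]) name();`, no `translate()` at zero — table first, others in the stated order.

table();
translate([212, 620, 722]) picture_frame();
translate([0, -528, 0]) fence_section();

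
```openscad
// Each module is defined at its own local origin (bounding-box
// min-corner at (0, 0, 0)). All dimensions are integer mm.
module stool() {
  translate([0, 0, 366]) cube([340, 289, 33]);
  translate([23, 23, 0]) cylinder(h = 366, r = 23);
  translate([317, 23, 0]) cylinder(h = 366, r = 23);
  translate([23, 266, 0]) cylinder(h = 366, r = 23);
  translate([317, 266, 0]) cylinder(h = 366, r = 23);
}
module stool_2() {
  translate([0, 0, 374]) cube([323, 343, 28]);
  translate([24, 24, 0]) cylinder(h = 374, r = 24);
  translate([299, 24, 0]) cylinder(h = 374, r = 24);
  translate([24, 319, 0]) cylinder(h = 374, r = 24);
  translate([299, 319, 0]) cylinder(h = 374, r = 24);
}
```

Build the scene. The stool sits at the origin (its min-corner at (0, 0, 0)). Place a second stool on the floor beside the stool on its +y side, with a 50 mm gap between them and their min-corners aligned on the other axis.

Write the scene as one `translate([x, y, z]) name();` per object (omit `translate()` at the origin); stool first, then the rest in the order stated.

stool();
translate([0, 339, 0]) stool_2();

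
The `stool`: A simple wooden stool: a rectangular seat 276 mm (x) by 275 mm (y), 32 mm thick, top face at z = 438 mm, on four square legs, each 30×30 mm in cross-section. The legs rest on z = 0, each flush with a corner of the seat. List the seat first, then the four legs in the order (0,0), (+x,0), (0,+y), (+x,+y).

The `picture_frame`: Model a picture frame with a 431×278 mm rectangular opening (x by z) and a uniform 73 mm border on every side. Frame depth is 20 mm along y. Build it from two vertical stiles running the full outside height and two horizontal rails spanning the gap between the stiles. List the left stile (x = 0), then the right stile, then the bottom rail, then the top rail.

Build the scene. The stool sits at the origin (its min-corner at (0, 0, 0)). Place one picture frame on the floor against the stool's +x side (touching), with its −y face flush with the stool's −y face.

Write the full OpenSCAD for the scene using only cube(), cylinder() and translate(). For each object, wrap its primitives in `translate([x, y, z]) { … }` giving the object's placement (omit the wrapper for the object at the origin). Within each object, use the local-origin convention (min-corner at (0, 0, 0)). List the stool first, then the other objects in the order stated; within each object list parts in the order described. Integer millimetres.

translate([0, 0, 406]) cube([276, 275, 32]);
cube([30, 30, 406]);
translate([246, 0, 0]) cube([30, 30, 406]);
translate([0, 245, 0]) cube([30, 30, 406]);
translate([246, 245, 0]) cube([30, 30, 406]);
translate([276, 0, 0]) {
  cube([73, 20, 424]);
  translate([504, 0, 0]) cube([73, 20, 424]);
  translate([73, 0, 0]) cube([431, 20, 73]);
  translate([73, 0, 351]) cube([431, 20, 73]);
}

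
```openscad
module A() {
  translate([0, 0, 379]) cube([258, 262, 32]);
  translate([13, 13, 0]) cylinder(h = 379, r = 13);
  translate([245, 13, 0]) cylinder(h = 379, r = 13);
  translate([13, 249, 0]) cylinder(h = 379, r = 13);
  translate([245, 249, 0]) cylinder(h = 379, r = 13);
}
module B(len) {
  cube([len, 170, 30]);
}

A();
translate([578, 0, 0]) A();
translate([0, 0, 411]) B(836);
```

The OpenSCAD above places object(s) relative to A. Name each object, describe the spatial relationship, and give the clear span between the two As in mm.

Second stool starts at x = 578; first ends at x = 258; clear span = 578 − 258 = 320 mm.

A is a stool. B is a beam. A beam spans the tops of two stools. The clear span between the two stools is 320 mm.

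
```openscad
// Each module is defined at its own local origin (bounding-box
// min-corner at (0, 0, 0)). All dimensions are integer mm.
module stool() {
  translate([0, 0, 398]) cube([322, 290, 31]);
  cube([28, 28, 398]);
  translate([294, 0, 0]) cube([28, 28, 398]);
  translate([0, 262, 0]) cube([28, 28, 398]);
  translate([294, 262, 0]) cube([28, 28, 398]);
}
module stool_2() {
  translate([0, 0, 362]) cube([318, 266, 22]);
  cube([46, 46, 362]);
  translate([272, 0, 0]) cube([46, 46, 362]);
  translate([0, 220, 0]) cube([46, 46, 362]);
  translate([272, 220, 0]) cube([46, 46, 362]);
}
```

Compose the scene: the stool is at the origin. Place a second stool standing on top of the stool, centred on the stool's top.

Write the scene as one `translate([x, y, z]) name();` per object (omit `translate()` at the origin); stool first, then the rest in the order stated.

stool();
translate([2, 12, 429]) stool_2();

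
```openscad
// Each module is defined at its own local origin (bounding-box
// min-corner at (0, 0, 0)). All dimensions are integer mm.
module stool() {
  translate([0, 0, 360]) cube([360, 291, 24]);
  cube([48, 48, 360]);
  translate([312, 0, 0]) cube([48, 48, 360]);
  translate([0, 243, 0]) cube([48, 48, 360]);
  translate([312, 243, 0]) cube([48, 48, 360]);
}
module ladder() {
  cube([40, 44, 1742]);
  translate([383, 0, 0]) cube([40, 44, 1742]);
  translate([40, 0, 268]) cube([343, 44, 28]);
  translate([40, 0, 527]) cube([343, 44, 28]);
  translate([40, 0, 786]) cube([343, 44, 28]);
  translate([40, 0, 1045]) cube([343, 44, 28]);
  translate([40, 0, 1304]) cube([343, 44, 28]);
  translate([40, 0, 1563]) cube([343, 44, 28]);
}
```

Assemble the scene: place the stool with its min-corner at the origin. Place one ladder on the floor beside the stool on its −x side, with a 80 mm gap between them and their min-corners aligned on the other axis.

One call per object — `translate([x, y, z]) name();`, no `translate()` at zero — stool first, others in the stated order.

stool();
translate([-503, 0, 0]) ladder();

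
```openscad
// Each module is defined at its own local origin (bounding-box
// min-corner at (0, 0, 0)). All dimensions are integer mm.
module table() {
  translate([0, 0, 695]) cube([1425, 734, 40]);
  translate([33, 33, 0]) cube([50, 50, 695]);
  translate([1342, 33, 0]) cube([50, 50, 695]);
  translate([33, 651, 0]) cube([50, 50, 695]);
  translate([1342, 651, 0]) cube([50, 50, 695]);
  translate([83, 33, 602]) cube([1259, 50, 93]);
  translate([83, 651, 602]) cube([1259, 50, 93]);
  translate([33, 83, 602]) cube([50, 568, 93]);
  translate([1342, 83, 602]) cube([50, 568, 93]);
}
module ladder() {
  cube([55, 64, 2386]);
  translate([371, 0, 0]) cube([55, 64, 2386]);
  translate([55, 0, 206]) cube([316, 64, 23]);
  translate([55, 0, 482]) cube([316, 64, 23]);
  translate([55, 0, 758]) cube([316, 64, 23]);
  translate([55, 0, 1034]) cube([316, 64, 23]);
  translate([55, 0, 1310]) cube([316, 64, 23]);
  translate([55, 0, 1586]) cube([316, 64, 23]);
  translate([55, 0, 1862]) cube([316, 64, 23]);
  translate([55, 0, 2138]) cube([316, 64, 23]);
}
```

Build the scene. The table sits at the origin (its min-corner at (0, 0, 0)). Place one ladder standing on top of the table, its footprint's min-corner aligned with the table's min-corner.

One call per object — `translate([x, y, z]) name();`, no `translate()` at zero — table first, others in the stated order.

table();
translate([0, 0, 735]) ladder();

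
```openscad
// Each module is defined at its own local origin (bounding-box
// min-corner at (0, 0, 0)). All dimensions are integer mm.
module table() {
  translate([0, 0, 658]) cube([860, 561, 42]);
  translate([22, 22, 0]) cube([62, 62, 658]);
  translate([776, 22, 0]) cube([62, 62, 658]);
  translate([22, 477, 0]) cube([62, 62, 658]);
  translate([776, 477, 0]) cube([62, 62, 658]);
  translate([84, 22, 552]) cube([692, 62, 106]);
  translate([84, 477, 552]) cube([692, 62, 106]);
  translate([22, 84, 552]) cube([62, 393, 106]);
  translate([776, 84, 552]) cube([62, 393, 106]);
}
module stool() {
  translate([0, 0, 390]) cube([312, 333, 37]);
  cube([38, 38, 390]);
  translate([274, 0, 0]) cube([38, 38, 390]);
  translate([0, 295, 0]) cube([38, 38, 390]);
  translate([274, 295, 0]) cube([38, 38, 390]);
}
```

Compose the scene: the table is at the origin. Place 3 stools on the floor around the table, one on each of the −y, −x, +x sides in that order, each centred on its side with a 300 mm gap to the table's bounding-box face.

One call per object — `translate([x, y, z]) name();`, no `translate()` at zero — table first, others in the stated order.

table();
translate([274, -633, 0]) stool();
translate([-612, 114, 0]) stool();
translate([1160, 114, 0]) stool();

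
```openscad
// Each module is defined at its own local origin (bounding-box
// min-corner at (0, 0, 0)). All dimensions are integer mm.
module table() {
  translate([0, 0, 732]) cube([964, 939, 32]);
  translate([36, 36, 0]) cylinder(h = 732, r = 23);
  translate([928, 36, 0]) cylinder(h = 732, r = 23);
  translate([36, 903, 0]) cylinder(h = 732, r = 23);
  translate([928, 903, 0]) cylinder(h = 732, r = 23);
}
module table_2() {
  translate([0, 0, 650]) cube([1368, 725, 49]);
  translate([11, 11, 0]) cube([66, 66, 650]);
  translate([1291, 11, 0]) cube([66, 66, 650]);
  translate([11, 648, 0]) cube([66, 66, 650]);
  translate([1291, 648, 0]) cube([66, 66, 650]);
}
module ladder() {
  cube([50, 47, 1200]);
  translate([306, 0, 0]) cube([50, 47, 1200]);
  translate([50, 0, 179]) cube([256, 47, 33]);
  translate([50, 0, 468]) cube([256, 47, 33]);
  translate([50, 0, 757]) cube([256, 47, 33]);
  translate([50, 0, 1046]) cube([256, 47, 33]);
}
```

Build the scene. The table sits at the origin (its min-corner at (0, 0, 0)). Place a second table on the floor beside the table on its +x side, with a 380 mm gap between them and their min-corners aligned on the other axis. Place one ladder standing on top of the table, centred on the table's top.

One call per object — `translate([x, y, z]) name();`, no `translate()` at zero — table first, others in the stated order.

table();
translate([1344, 0, 0]) table_2();
translate([304, 446, 764]) ladder();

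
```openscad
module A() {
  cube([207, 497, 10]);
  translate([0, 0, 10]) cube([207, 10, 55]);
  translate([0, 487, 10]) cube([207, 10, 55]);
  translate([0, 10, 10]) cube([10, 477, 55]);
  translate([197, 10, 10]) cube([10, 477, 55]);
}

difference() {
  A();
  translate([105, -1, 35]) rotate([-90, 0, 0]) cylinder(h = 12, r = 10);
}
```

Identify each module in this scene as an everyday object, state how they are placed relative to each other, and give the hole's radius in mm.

The subtracted cylinder has r = 10 mm.

A is an open box. The open box has a circular hole through its front wall. The hole's radius is 10 mm.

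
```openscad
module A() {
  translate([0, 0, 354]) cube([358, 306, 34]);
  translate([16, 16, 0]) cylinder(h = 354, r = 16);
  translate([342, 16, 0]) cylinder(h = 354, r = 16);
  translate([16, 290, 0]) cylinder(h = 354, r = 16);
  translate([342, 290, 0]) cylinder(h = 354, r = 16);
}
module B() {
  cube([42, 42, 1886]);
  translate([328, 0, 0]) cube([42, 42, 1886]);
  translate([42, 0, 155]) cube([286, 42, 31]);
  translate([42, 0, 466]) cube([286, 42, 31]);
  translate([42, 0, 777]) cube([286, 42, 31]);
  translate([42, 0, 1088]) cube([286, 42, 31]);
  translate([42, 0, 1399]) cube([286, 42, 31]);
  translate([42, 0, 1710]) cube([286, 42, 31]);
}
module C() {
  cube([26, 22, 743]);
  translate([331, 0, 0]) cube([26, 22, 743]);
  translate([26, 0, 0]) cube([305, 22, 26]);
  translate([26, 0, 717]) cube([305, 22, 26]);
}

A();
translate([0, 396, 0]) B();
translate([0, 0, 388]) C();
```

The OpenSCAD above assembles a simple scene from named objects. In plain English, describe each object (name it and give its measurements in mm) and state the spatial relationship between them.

A is a four-legged stool. The seat is 358×306 mm, 34 mm thick, top at z = 388 mm. It stands on four round legs, each 32 mm in diameter, from z = 0 to the seat underside, each leg's axis is inset half a diameter from the nearest pair of seat edges (so the leg's bounding box is flush with the corner).

B is a wooden ladder with two side rails of 42×42 mm section and 1886 mm height, set 370 mm apart overall. Between them run 6 rectangular rungs (42 mm deep, 31 mm thick), front faces flush with the rails' −y face. The bottom of the first rung is 155 mm above the floor and each subsequent rung is 311 mm higher than the one below.

C is a picture frame with a 305×691 mm rectangular opening (x by z) and a uniform 26 mm border on every side. Frame depth is 22 mm along y. It is built from two vertical stiles running the full outside height and two horizontal rails spanning the gap between the stiles.

The ladder is on the floor beside the stool on its +y side. The picture frame is on top of the stool.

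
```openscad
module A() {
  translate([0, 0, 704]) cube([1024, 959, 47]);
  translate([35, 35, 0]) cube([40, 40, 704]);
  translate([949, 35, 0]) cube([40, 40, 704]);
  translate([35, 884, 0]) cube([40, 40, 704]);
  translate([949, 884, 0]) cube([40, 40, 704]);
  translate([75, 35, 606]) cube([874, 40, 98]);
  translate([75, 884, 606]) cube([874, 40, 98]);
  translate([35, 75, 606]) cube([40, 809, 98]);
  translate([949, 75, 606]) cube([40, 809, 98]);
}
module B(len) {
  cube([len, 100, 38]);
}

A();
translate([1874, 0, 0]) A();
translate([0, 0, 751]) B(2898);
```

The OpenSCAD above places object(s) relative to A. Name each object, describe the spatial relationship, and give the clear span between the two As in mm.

Second table starts at x = 1874; first ends at x = 1024; clear span = 1874 − 1024 = 850 mm.

A is a table. B is a beam. A beam spans the tops of two tables. The clear span between the two tables is 850 mm.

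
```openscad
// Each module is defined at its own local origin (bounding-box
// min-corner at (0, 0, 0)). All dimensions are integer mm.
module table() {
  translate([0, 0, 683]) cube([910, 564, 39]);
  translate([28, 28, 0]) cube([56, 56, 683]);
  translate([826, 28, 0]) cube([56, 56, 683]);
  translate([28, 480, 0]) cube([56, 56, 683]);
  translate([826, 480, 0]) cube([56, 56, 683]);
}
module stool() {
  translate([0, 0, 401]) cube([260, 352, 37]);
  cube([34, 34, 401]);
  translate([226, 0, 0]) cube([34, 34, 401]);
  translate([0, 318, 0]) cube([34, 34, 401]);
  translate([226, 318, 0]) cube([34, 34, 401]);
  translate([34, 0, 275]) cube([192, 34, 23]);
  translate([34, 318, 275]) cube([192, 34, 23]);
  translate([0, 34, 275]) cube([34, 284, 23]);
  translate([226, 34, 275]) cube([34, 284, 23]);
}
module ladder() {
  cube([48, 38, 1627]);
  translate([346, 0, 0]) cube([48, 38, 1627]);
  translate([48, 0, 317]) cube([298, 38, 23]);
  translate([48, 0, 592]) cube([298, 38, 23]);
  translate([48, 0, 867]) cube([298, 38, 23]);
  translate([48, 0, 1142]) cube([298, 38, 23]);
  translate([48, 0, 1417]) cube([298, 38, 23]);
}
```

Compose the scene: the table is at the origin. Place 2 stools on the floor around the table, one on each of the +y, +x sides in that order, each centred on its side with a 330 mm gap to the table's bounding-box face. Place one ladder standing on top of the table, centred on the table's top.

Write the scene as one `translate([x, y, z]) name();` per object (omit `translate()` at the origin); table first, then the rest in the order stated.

table();
translate([325, 894, 0]) stool();
translate([1240, 106, 0]) stool();
translate([258, 263, 722]) ladder();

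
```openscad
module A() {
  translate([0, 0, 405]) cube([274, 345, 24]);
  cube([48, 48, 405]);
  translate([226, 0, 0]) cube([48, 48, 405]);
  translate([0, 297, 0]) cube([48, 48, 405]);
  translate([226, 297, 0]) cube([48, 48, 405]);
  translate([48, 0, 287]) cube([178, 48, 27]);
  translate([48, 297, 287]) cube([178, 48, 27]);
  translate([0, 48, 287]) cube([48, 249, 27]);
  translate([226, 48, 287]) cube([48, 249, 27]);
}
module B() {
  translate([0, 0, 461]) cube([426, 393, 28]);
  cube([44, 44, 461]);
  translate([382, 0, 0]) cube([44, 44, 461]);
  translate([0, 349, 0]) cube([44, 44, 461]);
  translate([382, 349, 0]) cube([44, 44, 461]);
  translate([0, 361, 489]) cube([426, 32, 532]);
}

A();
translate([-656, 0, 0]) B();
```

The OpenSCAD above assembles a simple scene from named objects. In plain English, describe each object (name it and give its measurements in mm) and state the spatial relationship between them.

A is a four-legged stool. The seat is a 274×345×24 mm slab whose top surface is at z = 429 mm; four square legs, each 48×48 mm in cross-section, run from the floor (z = 0) to the underside of the seat, each flush with a corner of the seat. Four stretchers, 48 mm wide and 27 mm tall, connect adjacent legs with their undersides at z = 287 mm, each running between the inner faces of the legs it joins and aligned with the legs' outer faces on the other axis.

B is a chair: 426×393 mm seat, 28 mm thick, top at z = 489 mm, on four 44 mm square corner legs flush with the seat edges. A 32 mm thick backrest slab spans the full seat width, extending 532 mm above the seat top, its back face flush with the seat's +y edge.

The chair is on the floor beside the stool on its −x side.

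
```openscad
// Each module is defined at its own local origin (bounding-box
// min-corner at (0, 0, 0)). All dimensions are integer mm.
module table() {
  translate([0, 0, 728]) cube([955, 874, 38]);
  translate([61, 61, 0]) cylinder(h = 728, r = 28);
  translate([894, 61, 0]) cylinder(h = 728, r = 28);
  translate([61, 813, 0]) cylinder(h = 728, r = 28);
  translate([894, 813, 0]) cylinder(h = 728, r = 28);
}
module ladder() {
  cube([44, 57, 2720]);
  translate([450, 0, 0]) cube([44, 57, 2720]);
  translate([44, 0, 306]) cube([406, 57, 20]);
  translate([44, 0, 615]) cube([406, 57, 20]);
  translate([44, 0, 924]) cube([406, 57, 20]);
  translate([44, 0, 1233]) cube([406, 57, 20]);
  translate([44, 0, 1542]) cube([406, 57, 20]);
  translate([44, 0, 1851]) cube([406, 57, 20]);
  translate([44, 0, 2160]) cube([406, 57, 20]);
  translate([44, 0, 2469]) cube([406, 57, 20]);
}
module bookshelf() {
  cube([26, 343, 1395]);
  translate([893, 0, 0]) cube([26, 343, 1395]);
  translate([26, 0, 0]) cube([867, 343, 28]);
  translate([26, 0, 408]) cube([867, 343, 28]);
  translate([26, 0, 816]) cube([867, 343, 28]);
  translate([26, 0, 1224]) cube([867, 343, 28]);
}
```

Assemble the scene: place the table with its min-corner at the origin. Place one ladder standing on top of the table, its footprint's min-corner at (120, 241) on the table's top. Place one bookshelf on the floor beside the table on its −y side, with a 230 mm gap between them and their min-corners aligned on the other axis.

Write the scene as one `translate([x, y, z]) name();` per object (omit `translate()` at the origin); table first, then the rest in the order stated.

table();
translate([120, 241, 766]) ladder();
translate([0, -573, 0]) bookshelf();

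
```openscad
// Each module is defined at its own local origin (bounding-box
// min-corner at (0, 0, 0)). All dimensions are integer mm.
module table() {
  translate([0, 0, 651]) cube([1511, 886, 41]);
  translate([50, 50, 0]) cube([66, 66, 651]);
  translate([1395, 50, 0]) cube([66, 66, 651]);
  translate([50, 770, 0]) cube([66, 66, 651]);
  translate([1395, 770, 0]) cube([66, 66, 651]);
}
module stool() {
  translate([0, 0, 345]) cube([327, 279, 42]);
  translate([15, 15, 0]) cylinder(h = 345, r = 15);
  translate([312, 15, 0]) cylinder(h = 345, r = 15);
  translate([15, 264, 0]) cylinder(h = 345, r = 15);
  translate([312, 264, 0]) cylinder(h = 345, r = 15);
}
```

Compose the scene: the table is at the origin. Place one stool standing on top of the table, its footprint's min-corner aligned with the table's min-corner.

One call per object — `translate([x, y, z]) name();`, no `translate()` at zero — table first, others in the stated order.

table();
translate([0, 0, 692]) stool();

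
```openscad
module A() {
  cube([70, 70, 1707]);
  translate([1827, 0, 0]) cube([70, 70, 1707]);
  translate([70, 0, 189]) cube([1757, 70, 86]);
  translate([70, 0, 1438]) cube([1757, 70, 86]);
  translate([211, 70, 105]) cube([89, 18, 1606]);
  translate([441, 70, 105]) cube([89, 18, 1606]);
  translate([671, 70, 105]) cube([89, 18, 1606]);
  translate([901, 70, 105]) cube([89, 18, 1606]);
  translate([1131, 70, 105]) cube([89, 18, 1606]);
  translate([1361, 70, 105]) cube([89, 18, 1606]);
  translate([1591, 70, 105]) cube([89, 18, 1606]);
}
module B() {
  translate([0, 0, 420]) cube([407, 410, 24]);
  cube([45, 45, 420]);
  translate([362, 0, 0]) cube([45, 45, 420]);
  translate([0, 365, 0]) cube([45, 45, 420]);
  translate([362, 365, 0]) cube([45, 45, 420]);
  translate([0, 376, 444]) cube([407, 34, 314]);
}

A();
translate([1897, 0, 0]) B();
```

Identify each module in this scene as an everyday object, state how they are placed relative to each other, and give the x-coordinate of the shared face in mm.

The fence section's +x face and the chair's −x face are both at x = 1897 mm.

A is a fence section. B is a chair. The chair is against the fence section's +x side, with their −y faces flush. The x-coordinate of the shared face is 1897 mm.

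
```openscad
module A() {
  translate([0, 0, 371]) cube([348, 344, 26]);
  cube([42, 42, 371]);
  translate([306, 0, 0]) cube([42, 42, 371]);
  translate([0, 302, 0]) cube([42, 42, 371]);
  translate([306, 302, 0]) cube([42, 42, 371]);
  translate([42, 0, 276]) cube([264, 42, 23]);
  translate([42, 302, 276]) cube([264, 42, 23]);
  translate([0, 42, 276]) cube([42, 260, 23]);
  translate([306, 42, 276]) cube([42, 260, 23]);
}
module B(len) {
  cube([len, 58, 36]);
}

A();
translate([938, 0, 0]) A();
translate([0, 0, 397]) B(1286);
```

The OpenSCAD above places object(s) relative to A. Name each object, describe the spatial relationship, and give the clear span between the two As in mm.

Second stool starts at x = 938; first ends at x = 348; clear span = 938 − 348 = 590 mm.

A is a stool. B is a beam. A beam spans the tops of two stools. The clear span between the two stools is 590 mm.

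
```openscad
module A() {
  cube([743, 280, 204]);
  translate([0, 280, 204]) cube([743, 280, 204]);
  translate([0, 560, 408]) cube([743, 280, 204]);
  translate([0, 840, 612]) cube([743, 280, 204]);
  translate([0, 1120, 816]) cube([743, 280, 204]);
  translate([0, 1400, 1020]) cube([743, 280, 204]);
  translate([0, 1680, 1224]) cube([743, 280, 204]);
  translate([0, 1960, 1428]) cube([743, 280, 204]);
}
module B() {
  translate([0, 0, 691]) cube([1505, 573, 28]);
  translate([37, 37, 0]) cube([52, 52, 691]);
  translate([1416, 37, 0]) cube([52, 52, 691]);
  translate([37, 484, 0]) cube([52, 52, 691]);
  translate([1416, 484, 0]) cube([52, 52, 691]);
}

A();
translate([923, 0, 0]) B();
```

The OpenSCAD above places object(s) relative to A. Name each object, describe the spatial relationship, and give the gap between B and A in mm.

A is a staircase. B is a table. The table is on the floor beside the staircase on its +x side. The gap between the table and the staircase is 180 mm.

The table's nearest face is 180 mm from the staircase's +x face.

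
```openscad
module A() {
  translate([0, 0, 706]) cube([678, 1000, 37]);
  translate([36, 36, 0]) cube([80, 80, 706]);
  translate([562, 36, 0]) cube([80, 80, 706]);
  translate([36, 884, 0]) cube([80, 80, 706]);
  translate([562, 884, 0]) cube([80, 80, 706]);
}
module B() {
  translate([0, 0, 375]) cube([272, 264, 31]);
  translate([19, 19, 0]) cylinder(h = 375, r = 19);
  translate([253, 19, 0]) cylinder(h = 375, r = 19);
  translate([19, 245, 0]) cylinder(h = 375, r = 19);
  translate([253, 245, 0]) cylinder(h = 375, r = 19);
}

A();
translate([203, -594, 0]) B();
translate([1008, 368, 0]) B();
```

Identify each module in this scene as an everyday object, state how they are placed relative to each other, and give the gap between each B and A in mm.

A is a table. B is a stool. Two stools sit around the table at the −y, +x sides. The gap between each stool and the table is 330 mm.

Each stool's nearest face is 330 mm from the table's bounding box.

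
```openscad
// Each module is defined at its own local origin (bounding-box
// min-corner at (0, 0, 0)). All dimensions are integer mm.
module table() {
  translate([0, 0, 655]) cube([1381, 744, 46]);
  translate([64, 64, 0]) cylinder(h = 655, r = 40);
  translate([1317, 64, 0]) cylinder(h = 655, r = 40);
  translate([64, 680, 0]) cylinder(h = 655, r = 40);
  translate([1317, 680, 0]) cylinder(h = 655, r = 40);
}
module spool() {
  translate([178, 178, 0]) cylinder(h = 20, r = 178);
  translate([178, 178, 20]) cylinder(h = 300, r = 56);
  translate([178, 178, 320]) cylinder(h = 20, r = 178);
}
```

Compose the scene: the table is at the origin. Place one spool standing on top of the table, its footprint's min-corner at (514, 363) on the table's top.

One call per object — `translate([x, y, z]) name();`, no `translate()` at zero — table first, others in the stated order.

table();
translate([514, 363, 701]) spool();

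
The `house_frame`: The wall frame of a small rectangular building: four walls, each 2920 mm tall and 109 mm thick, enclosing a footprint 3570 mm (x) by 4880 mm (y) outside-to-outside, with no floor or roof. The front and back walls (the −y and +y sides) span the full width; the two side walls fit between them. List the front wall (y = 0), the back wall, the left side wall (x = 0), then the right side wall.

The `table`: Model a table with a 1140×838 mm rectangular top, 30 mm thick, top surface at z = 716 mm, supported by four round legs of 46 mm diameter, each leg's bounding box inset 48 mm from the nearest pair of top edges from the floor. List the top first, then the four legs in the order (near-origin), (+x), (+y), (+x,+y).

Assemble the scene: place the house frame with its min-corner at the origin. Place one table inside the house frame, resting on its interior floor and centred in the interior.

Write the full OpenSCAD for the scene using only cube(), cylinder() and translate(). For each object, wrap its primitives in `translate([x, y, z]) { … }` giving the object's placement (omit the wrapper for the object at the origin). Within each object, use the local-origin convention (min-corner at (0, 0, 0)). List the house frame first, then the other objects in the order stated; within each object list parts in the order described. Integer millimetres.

cube([3570, 109, 2920]);
translate([0, 4771, 0]) cube([3570, 109, 2920]);
translate([0, 109, 0]) cube([109, 4662, 2920]);
translate([3461, 109, 0]) cube([109, 4662, 2920]);
translate([1215, 2021, 0]) {
  translate([0, 0, 686]) cube([1140, 838, 30]);
  translate([71, 71, 0]) cylinder(h = 686, r = 23);
  translate([1069, 71, 0]) cylinder(h = 686, r = 23);
  translate([71, 767, 0]) cylinder(h = 686, r = 23);
  translate([1069, 767, 0]) cylinder(h = 686, r = 23);
}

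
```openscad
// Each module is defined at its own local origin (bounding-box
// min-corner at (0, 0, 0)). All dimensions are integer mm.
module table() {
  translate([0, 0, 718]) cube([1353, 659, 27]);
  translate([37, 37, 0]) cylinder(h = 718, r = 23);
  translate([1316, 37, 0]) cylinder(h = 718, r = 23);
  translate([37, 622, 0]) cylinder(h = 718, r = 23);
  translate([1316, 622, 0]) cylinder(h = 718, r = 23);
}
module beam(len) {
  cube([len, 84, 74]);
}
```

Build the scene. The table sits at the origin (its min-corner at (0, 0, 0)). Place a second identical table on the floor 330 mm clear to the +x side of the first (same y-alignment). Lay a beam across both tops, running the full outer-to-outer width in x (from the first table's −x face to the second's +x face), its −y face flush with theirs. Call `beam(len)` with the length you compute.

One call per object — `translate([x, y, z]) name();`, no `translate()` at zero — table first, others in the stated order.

table();
translate([1683, 0, 0]) table();
translate([0, 0, 745]) beam(3036);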